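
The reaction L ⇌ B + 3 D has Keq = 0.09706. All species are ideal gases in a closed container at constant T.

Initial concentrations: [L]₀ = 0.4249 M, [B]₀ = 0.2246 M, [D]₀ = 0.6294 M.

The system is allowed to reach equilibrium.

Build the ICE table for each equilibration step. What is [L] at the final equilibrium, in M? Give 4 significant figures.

[L]_eq = 0.439 M

Q₀ = 0.1318 vs Keq = 0.09706 ⇒ Q>K, reverse
Step 1:
                    L           B           D
  init         0.4249      0.2246      0.6294
  Δ           0.01409    -0.01409    -0.04226
  eq            0.439      0.2105      0.5871
  solve Keq expr → x = -0.01409; check Q = 0.09706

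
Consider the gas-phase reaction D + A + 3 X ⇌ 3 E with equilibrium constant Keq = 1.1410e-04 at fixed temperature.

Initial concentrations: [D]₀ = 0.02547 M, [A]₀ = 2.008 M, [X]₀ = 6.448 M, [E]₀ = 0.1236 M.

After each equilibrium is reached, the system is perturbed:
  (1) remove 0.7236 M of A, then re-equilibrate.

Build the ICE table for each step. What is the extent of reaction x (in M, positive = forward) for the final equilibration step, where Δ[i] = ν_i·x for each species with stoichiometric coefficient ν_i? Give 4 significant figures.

Q₀ = 1.3772e-04 vs Keq = 1.1410e-04 ⇒ Q>K, reverse
Step 1:
                   D          A          X          E
  init       0.02547      2.008      6.448     0.1236
  Δ         0.001647   0.001647    0.00494   -0.00494
  eq         0.02712       2.01      6.453     0.1187
  solve Keq expr → x = -0.001647; check Q = 1.1410e-04
Then remove 0.7236 M of A.
Step 2:
                   D          A          X          E
  init       0.02712      1.286      6.453     0.1187
  Δ         0.003834   0.003834     0.0115    -0.0115
  eq         0.03095       1.29      6.464     0.1072
  solve Keq expr → x = -0.003834; check Q = 1.1410e-04

x = -0.003834 M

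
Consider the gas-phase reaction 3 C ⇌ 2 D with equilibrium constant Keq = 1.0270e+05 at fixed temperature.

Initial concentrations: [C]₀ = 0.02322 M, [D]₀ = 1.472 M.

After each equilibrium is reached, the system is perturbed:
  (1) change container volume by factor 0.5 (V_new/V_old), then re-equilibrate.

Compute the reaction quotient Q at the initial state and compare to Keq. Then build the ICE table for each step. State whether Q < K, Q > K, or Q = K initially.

Q₀ = 1.7307e+05 vs Keq = 1.0270e+05 ⇒ Q>K, reverse
Step 1:
                   C          D
  I          0.02322      1.472
  C         0.004376  -0.002917
  E           0.0276      1.469
  solve Keq expr → x = -0.001459; check Q = 1.0270e+05
Then change container volume by factor 0.5 (V_new/V_old).
Step 2:
                   C          D
  I          0.05519      2.938
  C         -0.01131   0.007541
  E          0.04388      2.946
  solve Keq expr → x = 0.00377; check Q = 1.0270e+05

Q₀ = 1.7307e+05; Q > K (proceeds reverse)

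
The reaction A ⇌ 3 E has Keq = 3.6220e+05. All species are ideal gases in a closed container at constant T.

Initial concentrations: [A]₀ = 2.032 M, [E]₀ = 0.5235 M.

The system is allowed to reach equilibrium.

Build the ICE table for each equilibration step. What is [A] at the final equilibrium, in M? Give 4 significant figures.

Q₀ = 0.0706 vs Keq = 3.6220e+05 ⇒ Q<K, forward
Step 1:
                   A          E
  Initial      2.032     0.5235
  Change      -2.031      6.094
  Equil   7.9993e-04      6.617
  solve Keq expr → x = 2.031; check Q = 3.6220e+05

[A]_eq = 7.9993e-04 M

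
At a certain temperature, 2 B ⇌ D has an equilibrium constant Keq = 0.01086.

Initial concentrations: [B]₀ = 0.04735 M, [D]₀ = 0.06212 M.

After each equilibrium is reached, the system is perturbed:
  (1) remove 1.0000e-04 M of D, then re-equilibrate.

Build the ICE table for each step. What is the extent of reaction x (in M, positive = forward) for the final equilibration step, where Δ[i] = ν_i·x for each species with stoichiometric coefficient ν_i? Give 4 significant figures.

Q₀ = 27.71 vs Keq = 0.01086 ⇒ Q>K, reverse
Step 1:
                   B          D
  Initial    0.04735    0.06212
  Change      0.1236    -0.0618
  Equil        0.171 3.1739e-04
  solve Keq expr → x = -0.0618; check Q = 0.01086
Then remove 1.0000e-04 M of D.
Step 2:
                   B          D
  Initial      0.171 2.1739e-04
  Change  -1.9853e-04 9.9263e-05
  Equil       0.1708 3.1665e-04
  solve Keq expr → x = 9.9263e-05; check Q = 0.01086

x = 9.9263e-05 M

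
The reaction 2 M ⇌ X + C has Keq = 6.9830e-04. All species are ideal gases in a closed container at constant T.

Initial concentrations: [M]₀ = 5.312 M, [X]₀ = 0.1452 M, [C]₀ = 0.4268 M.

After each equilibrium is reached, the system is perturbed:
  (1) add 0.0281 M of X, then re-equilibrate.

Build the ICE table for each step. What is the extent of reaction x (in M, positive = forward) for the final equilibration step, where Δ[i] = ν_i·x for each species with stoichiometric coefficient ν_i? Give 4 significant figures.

x = -0.02268 M

Q₀ = 0.002196 vs Keq = 6.9830e-04 ⇒ Q>K, reverse
Step 1:
                    M           X           C
  init          5.312      0.1452      0.4268
  Δ             0.168    -0.08402    -0.08402
  eq             5.48     0.06118      0.3428
  solve Keq expr → x = -0.08402; check Q = 6.9830e-04
Then add 0.0281 M of X.
Step 2:
                    M           X           C
  init           5.48     0.08928      0.3428
  Δ           0.04535    -0.02268    -0.02268
  eq            5.525      0.0666      0.3201
  solve Keq expr → x = -0.02268; check Q = 6.9830e-04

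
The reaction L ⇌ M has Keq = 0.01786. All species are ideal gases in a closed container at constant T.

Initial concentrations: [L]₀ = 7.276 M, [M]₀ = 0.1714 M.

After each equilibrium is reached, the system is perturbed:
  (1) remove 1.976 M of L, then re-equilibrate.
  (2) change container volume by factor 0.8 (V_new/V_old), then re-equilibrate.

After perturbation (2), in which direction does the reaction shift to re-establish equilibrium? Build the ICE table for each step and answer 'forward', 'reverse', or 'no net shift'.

Direction: no net shift

Q₀ = 0.02356 vs Keq = 0.01786 ⇒ Q>K, reverse
Step 1:
                   L          M
  init         7.276     0.1714
  Δ          0.04072   -0.04072
  eq           7.317     0.1307
  solve Keq expr → x = -0.04072; check Q = 0.01786
Then remove 1.976 M of L.
Step 2:
                   L          M
  init         5.341     0.1307
  Δ          0.03467   -0.03467
  eq           5.375      0.096
  solve Keq expr → x = -0.03467; check Q = 0.01786
Then change container volume by factor 0.8 (V_new/V_old).
Step 3:
                   L          M
  init         6.719       0.12
  Δ                0          0
  eq           6.719       0.12
  solve Keq expr → x = 0; check Q = 0.01786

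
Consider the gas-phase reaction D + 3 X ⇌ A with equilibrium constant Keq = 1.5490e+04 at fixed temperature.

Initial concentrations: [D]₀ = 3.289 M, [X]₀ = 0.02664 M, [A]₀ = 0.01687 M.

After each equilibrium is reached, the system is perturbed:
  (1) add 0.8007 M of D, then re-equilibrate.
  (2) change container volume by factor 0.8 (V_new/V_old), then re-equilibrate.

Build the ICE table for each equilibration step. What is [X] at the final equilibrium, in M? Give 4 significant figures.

Q₀ = 271.3 vs Keq = 1.5490e+04 ⇒ Q<K, forward
Step 1:
                   D          X          A
  I            3.289    0.02664    0.01687
  C        -0.006314   -0.01894   0.006314
  E            3.283   0.007697    0.02318
  solve Keq expr → x = 0.006314; check Q = 1.5490e+04
Then add 0.8007 M of D.
Step 2:
                   D          X          A
  I            4.083   0.007697    0.02318
  C       -1.7404e-04 -5.2212e-04 1.7404e-04
  E            4.083   0.007175    0.02336
  solve Keq expr → x = 1.7404e-04; check Q = 1.5490e+04
Then change container volume by factor 0.8 (V_new/V_old).
Step 3:
                   D          X          A
  I            5.104   0.008968     0.0292
  C       -5.8201e-04  -0.001746 5.8201e-04
  E            5.103   0.007222    0.02978
  solve Keq expr → x = 5.8201e-04; check Q = 1.5490e+04

[X]_eq = 0.007222 M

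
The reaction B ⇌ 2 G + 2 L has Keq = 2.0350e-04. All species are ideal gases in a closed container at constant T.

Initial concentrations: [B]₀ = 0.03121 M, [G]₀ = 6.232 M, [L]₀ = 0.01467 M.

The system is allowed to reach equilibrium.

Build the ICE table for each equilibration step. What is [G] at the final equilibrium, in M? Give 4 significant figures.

[G]_eq = 6.218 M

Q₀ = 0.2678 vs Keq = 2.0350e-04 ⇒ Q>K, reverse
Step 1:
                    B           G           L
  Initial     0.03121       6.232     0.01467
  Change      0.00711    -0.01422    -0.01422
  Equil       0.03832       6.218  4.4912e-04
  solve Keq expr → x = -0.00711; check Q = 2.0350e-04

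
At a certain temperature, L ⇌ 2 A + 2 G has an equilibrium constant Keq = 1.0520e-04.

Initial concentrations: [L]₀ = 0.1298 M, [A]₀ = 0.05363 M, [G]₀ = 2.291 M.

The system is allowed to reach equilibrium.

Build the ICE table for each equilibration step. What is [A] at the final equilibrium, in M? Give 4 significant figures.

[A]_eq = 0.001808 M

Q₀ = 0.1163 vs Keq = 1.0520e-04 ⇒ Q>K, reverse
Step 1:
                   L          A          G
  Initial     0.1298    0.05363      2.291
  Change     0.02591   -0.05182   -0.05182
  Equil       0.1557   0.001808      2.239
  solve Keq expr → x = -0.02591; check Q = 1.0520e-04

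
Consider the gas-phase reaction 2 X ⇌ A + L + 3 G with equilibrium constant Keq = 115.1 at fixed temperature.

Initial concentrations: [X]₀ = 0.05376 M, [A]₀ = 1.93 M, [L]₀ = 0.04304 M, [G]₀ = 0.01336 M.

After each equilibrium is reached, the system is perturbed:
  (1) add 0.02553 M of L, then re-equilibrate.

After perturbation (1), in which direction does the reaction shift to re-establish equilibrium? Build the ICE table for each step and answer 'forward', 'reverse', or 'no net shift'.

Direction: reverse

Q₀ = 6.8538e-05 vs Keq = 115.1 ⇒ Q<K, forward
Step 1:
                    X           A           L           G
  I           0.05376        1.93     0.04304     0.01336
  C          -0.05279      0.0264      0.0264     0.07919
  E        9.6726e-04       1.956     0.06944     0.09255
  solve Keq expr → x = 0.0264; check Q = 115.1
Then add 0.02553 M of L.
Step 2:
                    X           A           L           G
  I        9.6726e-04       1.956     0.09497     0.09255
  C        1.5906e-04 -7.9531e-05 -7.9531e-05 -2.3859e-04
  E          0.001126       1.956     0.09489     0.09231
  solve Keq expr → x = -7.9531e-05; check Q = 115.1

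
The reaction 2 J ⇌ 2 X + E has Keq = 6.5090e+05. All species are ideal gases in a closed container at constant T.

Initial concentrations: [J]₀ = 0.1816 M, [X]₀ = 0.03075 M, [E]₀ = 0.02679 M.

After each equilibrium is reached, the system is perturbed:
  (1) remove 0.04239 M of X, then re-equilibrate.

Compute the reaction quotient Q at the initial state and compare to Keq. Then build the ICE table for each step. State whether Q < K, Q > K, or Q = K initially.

Q₀ = 7.6812e-04; Q < K (proceeds forward)

Q₀ = 7.6812e-04 vs Keq = 6.5090e+05 ⇒ Q<K, forward
Step 1:
                  J         X         E
  Initial    0.1816   0.03075   0.02679
  Change    -0.1815    0.1815   0.09075
  Equil   9.0201e-05    0.2123    0.1175
  solve Keq expr → x = 0.09075; check Q = 6.5090e+05
Then remove 0.04239 M of X.
Step 2:
                  J         X         E
  Initial 9.0201e-05    0.1699    0.1175
  Change  -1.8004e-05 1.8004e-05 9.0018e-06
  Equil   7.2198e-05    0.1699    0.1176
  solve Keq expr → x = 9.0018e-06; check Q = 6.5090e+05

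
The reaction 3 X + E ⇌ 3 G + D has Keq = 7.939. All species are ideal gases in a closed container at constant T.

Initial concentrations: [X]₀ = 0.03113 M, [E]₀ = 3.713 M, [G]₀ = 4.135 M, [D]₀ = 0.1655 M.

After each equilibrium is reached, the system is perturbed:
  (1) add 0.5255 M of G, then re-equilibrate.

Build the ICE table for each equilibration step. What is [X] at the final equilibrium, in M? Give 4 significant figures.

Q₀ = 1.0446e+05 vs Keq = 7.939 ⇒ Q>K, reverse
Step 1:
                   X          E          G          D
  init       0.03113      3.713      4.135     0.1655
  Δ           0.3782     0.1261    -0.3782    -0.1261
  eq          0.4093      3.839      3.757    0.03943
  solve Keq expr → x = -0.1261; check Q = 7.939
Then add 0.5255 M of G.
Step 2:
                   X          E          G          D
  init        0.4093      3.839      4.282    0.03943
  Δ          0.02269   0.007564   -0.02269  -0.007564
  eq           0.432      3.847       4.26    0.03186
  solve Keq expr → x = -0.007564; check Q = 7.939

[X]_eq = 0.432 M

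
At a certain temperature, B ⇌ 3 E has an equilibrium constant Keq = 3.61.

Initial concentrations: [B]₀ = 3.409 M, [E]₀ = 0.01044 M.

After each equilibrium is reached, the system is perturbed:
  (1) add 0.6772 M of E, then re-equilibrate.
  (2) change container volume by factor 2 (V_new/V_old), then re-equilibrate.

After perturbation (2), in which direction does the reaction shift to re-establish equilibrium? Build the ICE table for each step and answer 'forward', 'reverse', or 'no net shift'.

Q₀ = 3.3379e-07 vs Keq = 3.61 ⇒ Q<K, forward
Step 1:
                  B         E
  I           3.409   0.01044
  C         -0.7086     2.126
  E             2.7     2.136
  solve Keq expr → x = 0.7086; check Q = 3.61
Then add 0.6772 M of E.
Step 2:
                  B         E
  I             2.7     2.813
  C          0.2079   -0.6237
  E           2.908      2.19
  solve Keq expr → x = -0.2079; check Q = 3.61
Then change container volume by factor 2 (V_new/V_old).
Step 3:
                  B         E
  I           1.454     1.095
  C         -0.1882    0.5646
  E           1.266     1.659
  solve Keq expr → x = 0.1882; check Q = 3.61

Direction: forward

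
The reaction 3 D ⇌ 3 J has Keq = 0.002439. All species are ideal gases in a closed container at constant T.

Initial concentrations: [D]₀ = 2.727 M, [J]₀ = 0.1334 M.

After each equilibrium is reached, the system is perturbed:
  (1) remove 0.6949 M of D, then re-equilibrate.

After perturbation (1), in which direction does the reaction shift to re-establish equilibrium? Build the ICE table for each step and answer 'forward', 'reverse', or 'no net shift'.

Q₀ = 1.1706e-04 vs Keq = 0.002439 ⇒ Q<K, forward
Step 1:
                   D          J
  init         2.727     0.1334
  Δ           -0.206      0.206
  eq           2.521     0.3394
  solve Keq expr → x = 0.06865; check Q = 0.002439
Then remove 0.6949 M of D.
Step 2:
                   D          J
  init         1.826     0.3394
  Δ          0.08244   -0.08244
  eq           1.909     0.2569
  solve Keq expr → x = -0.02748; check Q = 0.002439

Direction: reverse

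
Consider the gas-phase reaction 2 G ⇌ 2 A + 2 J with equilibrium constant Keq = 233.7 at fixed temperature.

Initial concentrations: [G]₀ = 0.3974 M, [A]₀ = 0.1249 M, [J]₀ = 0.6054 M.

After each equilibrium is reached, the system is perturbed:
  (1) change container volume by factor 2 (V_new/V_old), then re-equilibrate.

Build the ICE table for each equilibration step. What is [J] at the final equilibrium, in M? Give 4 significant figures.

Q₀ = 0.0362 vs Keq = 233.7 ⇒ Q<K, forward
Step 1:
                   G          A          J
  I           0.3974     0.1249     0.6054
  C          -0.3662     0.3662     0.3662
  E          0.03121     0.4911     0.9716
  solve Keq expr → x = 0.1831; check Q = 233.7
Then change container volume by factor 2 (V_new/V_old).
Step 2:
                   G          A          J
  I          0.01561     0.2455     0.4858
  C        -0.007443   0.007443   0.007443
  E         0.008163      0.253     0.4932
  solve Keq expr → x = 0.003722; check Q = 233.7

[J]_eq = 0.4932 M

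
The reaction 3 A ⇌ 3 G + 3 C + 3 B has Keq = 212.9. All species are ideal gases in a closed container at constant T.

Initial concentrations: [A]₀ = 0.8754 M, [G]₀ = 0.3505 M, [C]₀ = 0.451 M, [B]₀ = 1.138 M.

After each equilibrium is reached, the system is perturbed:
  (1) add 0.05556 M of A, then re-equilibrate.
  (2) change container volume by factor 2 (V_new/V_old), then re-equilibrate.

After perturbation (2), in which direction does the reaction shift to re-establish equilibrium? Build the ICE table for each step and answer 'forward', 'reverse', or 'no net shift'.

Direction: forward

Q₀ = 0.008678 vs Keq = 212.9 ⇒ Q<K, forward
Step 1:
                    A           G           C           B
  I            0.8754      0.3505       0.451       1.138
  C           -0.5912      0.5912      0.5912      0.5912
  E            0.2842      0.9417       1.042       1.729
  solve Keq expr → x = 0.1971; check Q = 212.9
Then add 0.05556 M of A.
Step 2:
                    A           G           C           B
  I            0.3398      0.9417       1.042       1.729
  C          -0.03159     0.03159     0.03159     0.03159
  E            0.3082      0.9733       1.074       1.761
  solve Keq expr → x = 0.01053; check Q = 212.9
Then change container volume by factor 2 (V_new/V_old).
Step 3:
                    A           G           C           B
  I            0.1541      0.4866      0.5369      0.8804
  C          -0.09425     0.09425     0.09425     0.09425
  E           0.05984      0.5809      0.6311      0.9746
  solve Keq expr → x = 0.03142; check Q = 212.9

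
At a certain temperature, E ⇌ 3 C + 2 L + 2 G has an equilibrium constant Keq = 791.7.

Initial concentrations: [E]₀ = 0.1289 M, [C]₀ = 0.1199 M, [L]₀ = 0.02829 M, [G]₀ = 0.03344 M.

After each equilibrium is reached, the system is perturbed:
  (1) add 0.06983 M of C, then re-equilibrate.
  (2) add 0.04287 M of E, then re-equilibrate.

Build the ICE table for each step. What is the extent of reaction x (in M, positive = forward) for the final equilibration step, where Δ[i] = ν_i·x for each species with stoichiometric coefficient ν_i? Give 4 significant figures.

Q₀ = 1.1967e-08 vs Keq = 791.7 ⇒ Q<K, forward
Step 1:
                   E          C          L          G
  init        0.1289     0.1199    0.02829    0.03344
  Δ          -0.1289     0.3867     0.2578     0.2578
  eq      1.1400e-06     0.5066     0.2861     0.2912
  solve Keq expr → x = 0.1289; check Q = 791.7
Then add 0.06983 M of C.
Step 2:
                   E          C          L          G
  init    1.1400e-06     0.5764     0.2861     0.2912
  Δ       5.3936e-07 -1.6181e-06 -1.0787e-06 -1.0787e-06
  eq      1.6794e-06     0.5764     0.2861     0.2912
  solve Keq expr → x = -5.3936e-07; check Q = 791.7
Then add 0.04287 M of E.
Step 3:
                   E          C          L          G
  init       0.04287     0.5764     0.2861     0.2912
  Δ         -0.04286     0.1286    0.08573    0.08573
  eq      8.6952e-06      0.705     0.3718      0.377
  solve Keq expr → x = 0.04286; check Q = 791.7

x = 0.04286 M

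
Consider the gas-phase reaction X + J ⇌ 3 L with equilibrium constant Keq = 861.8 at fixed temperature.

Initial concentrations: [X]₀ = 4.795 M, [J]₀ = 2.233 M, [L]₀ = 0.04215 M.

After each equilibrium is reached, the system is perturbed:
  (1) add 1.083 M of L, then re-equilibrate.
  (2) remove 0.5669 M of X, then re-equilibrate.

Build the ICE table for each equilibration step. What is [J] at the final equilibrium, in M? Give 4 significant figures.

[J]_eq = 0.1995 M

Q₀ = 6.9938e-06 vs Keq = 861.8 ⇒ Q<K, forward
Step 1:
                  X         J         L
  Initial     4.795     2.233   0.04215
  Change     -2.119    -2.119     6.358
  Equil       2.676    0.1137       6.4
  solve Keq expr → x = 2.119; check Q = 861.8
Then add 1.083 M of L.
Step 2:
                  X         J         L
  Initial     2.676    0.1137     7.483
  Change     0.0533    0.0533   -0.1599
  Equil       2.729     0.167     7.323
  solve Keq expr → x = -0.0533; check Q = 861.8
Then remove 0.5669 M of X.
Step 3:
                  X         J         L
  Initial     2.162     0.167     7.323
  Change    0.03248   0.03248  -0.09745
  Equil       2.195    0.1995     7.226
  solve Keq expr → x = -0.03248; check Q = 861.8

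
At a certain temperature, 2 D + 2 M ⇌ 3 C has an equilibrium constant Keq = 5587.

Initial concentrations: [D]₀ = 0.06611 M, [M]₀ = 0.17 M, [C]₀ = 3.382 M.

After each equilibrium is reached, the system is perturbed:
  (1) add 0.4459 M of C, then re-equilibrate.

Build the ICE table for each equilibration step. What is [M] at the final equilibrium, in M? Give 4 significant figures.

[M]_eq = 0.3555 M

Q₀ = 3.0626e+05 vs Keq = 5587 ⇒ Q>K, reverse
Step 1:
                   D          M          C
  Initial    0.06611       0.17      3.382
  Change      0.1598     0.1598    -0.2397
  Equil       0.2259     0.3298      3.142
  solve Keq expr → x = -0.07991; check Q = 5587
Then add 0.4459 M of C.
Step 2:
                   D          M          C
  Initial     0.2259     0.3298      3.588
  Change     0.02571    0.02571   -0.03857
  Equil       0.2516     0.3555       3.55
  solve Keq expr → x = -0.01286; check Q = 5587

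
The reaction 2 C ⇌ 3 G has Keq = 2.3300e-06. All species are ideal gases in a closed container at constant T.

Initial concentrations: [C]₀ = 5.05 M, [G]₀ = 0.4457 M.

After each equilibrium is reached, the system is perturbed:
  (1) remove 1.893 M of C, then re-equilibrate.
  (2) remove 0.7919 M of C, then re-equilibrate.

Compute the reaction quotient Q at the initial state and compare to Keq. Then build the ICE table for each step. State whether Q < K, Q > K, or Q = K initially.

Q₀ = 0.003472; Q > K (proceeds reverse)

Q₀ = 0.003472 vs Keq = 2.3300e-06 ⇒ Q>K, reverse
Step 1:
                    C           G
  I              5.05      0.4457
  C            0.2702     -0.4053
  E              5.32      0.0404
  solve Keq expr → x = -0.1351; check Q = 2.3300e-06
Then remove 1.893 M of C.
Step 2:
                    C           G
  I             3.427      0.0404
  C          0.006818    -0.01023
  E             3.434     0.03018
  solve Keq expr → x = -0.003409; check Q = 2.3300e-06
Then remove 0.7919 M of C.
Step 3:
                    C           G
  I             2.642     0.03018
  C          0.003212   -0.004818
  E             2.645     0.02536
  solve Keq expr → x = -0.001606; check Q = 2.3300e-06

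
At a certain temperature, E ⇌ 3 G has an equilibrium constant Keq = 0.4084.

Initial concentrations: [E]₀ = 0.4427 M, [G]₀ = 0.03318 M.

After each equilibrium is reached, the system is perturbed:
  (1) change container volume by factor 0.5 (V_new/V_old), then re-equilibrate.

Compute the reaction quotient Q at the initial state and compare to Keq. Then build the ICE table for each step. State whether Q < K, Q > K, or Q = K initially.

Q₀ = 8.2512e-05 vs Keq = 0.4084 ⇒ Q<K, forward
Step 1:
                  E         G
  Initial    0.4427   0.03318
  Change    -0.1526    0.4579
  Equil      0.2901    0.4911
  solve Keq expr → x = 0.1526; check Q = 0.4084
Then change container volume by factor 0.5 (V_new/V_old).
Step 2:
                  E         G
  Initial    0.5801    0.9822
  Change      0.109   -0.3269
  Equil      0.6891    0.6553
  solve Keq expr → x = -0.109; check Q = 0.4084

Q₀ = 8.2512e-05; Q < K (proceeds forward)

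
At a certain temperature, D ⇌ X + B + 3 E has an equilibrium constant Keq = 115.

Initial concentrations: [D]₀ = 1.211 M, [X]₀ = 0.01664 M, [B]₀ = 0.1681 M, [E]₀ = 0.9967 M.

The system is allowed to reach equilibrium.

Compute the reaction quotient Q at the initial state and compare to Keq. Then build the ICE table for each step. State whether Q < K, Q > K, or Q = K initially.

Q₀ = 0.002287; Q < K (proceeds forward)

Q₀ = 0.002287 vs Keq = 115 ⇒ Q<K, forward
Step 1:
                   D          X          B          E
  Initial      1.211    0.01664     0.1681     0.9967
  Change     -0.8571     0.8571     0.8571      2.571
  Equil       0.3539     0.8738      1.025      3.568
  solve Keq expr → x = 0.8571; check Q = 115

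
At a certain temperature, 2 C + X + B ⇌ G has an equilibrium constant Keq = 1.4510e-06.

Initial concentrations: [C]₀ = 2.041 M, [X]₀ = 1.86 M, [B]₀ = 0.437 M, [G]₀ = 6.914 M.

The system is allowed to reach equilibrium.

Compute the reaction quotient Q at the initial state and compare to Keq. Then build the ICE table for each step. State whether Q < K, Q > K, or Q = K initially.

Q₀ = 2.042; Q > K (proceeds reverse)

Q₀ = 2.042 vs Keq = 1.4510e-06 ⇒ Q>K, reverse
Step 1:
                   C          X          B          G
  init         2.041       1.86      0.437      6.914
  Δ            13.78      6.891      6.891     -6.891
  eq           15.82      8.751      7.328    0.02329
  solve Keq expr → x = -6.891; check Q = 1.4510e-06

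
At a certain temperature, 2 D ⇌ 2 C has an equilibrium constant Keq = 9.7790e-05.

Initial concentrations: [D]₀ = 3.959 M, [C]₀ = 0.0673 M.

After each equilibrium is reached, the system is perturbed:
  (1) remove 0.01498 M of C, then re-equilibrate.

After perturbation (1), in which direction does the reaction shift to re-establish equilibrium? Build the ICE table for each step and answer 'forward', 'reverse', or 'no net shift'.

Q₀ = 2.8897e-04 vs Keq = 9.7790e-05 ⇒ Q>K, reverse
Step 1:
                   D          C
  Initial      3.959     0.0673
  Change     0.02787   -0.02787
  Equil        3.987    0.03943
  solve Keq expr → x = -0.01394; check Q = 9.7790e-05
Then remove 0.01498 M of C.
Step 2:
                   D          C
  Initial      3.987    0.02445
  Change    -0.01483    0.01483
  Equil        3.972    0.03928
  solve Keq expr → x = 0.007417; check Q = 9.7790e-05

Direction: forward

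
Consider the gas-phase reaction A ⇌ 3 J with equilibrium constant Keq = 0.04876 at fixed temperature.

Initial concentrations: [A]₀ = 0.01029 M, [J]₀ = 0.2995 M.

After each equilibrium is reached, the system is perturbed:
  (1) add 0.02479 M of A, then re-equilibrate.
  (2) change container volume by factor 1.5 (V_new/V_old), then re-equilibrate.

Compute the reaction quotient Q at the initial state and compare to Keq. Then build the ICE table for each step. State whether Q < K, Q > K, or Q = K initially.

Q₀ = 2.611 vs Keq = 0.04876 ⇒ Q>K, reverse
Step 1:
                  A         J
  I         0.01029    0.2995
  C         0.05165    -0.155
  E         0.06194    0.1445
  solve Keq expr → x = -0.05165; check Q = 0.04876
Then add 0.02479 M of A.
Step 2:
                  A         J
  I         0.08673    0.1445
  C       -0.004725   0.01417
  E         0.08201    0.1587
  solve Keq expr → x = 0.004725; check Q = 0.04876
Then change container volume by factor 1.5 (V_new/V_old).
Step 3:
                  A         J
  I         0.05467    0.1058
  C       -0.008436   0.02531
  E         0.04623    0.1311
  solve Keq expr → x = 0.008436; check Q = 0.04876

Q₀ = 2.611; Q > K (proceeds reverse)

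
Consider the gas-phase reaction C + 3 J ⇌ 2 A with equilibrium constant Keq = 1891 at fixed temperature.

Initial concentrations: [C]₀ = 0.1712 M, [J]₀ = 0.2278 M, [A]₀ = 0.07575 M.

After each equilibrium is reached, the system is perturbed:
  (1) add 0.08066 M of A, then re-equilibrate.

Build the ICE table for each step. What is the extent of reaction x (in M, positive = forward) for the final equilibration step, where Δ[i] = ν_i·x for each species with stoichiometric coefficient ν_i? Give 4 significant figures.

Q₀ = 2.835 vs Keq = 1891 ⇒ Q<K, forward
Step 1:
                   C          J          A
  Initial     0.1712     0.2278    0.07575
  Change     -0.0575    -0.1725      0.115
  Equil       0.1137    0.05531     0.1907
  solve Keq expr → x = 0.0575; check Q = 1891
Then add 0.08066 M of A.
Step 2:
                   C          J          A
  Initial     0.1137    0.05531     0.2714
  Change    0.004139    0.01242  -0.008279
  Equil       0.1178    0.06773     0.2631
  solve Keq expr → x = -0.004139; check Q = 1891

x = -0.004139 M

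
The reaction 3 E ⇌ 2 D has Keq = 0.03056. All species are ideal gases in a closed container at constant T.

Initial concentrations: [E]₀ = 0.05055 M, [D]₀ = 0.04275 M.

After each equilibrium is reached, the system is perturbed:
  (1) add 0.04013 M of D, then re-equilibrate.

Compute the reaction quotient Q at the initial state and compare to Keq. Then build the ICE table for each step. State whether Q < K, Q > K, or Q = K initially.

Q₀ = 14.15 vs Keq = 0.03056 ⇒ Q>K, reverse
Step 1:
                  E         D
  Initial   0.05055   0.04275
  Change    0.05512  -0.03675
  Equil      0.1057  0.006005
  solve Keq expr → x = -0.01837; check Q = 0.03056
Then add 0.04013 M of D.
Step 2:
                  E         D
  Initial    0.1057   0.04613
  Change    0.05268  -0.03512
  Equil      0.1583   0.01102
  solve Keq expr → x = -0.01756; check Q = 0.03056

Q₀ = 14.15; Q > K (proceeds reverse)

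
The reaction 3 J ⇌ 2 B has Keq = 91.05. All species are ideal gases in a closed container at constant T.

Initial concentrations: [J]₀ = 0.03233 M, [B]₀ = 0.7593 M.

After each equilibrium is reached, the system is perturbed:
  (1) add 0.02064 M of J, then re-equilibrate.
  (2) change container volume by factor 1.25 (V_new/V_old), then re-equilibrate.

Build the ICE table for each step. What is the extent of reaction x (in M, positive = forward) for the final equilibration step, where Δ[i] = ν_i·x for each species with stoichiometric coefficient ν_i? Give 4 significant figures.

x = -0.003157 M

Q₀ = 1.7061e+04 vs Keq = 91.05 ⇒ Q>K, reverse
Step 1:
                   J          B
  Initial    0.03233     0.7593
  Change      0.1375   -0.09165
  Equil       0.1698     0.6677
  solve Keq expr → x = -0.04582; check Q = 91.05
Then add 0.02064 M of J.
Step 2:
                   J          B
  Initial     0.1904     0.6677
  Change    -0.01855    0.01237
  Equil       0.1719       0.68
  solve Keq expr → x = 0.006183; check Q = 91.05
Then change container volume by factor 1.25 (V_new/V_old).
Step 3:
                   J          B
  Initial     0.1375      0.544
  Change     0.00947  -0.006313
  Equil        0.147     0.5377
  solve Keq expr → x = -0.003157; check Q = 91.05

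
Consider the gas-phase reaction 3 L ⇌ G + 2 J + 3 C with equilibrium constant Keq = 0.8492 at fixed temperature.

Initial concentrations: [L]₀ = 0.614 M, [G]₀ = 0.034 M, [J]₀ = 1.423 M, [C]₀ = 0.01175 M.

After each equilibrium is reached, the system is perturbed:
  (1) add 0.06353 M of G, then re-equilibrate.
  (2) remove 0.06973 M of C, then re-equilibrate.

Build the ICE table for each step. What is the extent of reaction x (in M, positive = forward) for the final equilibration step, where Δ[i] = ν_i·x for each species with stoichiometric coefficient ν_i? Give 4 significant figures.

Q₀ = 4.8250e-07 vs Keq = 0.8492 ⇒ Q<K, forward
Step 1:
                    L           G           J           C
  init          0.614       0.034       1.423     0.01175
  Δ             -0.34      0.1133      0.2267        0.34
  eq            0.274      0.1473        1.65      0.3518
  solve Keq expr → x = 0.1133; check Q = 0.8492
Then add 0.06353 M of G.
Step 2:
                    L           G           J           C
  init          0.274      0.2109        1.65      0.3518
  Δ           0.01646   -0.005486    -0.01097    -0.01646
  eq           0.2904      0.2054       1.639      0.3353
  solve Keq expr → x = -0.005486; check Q = 0.8492
Then remove 0.06973 M of C.
Step 3:
                    L           G           J           C
  init         0.2904      0.2054       1.639      0.2656
  Δ          -0.02914    0.009714     0.01943     0.02914
  eq           0.2613      0.2151       1.658      0.2948
  solve Keq expr → x = 0.009714; check Q = 0.8492

x = 0.009714 M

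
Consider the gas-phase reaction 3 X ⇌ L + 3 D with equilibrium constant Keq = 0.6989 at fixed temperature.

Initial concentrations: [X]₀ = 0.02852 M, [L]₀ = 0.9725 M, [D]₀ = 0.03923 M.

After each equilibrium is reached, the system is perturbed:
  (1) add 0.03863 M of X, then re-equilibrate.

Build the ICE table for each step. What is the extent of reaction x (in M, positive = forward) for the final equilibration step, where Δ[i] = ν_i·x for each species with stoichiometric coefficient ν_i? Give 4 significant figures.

Q₀ = 2.531 vs Keq = 0.6989 ⇒ Q>K, reverse
Step 1:
                  X         L         D
  init      0.02852    0.9725   0.03923
  Δ        0.007204 -0.002401 -0.007204
  eq        0.03572    0.9701   0.03203
  solve Keq expr → x = -0.002401; check Q = 0.6989
Then add 0.03863 M of X.
Step 2:
                  X         L         D
  init      0.07435    0.9701   0.03203
  Δ        -0.01821  0.006068   0.01821
  eq        0.05615    0.9762   0.05023
  solve Keq expr → x = 0.006068; check Q = 0.6989

x = 0.006068 M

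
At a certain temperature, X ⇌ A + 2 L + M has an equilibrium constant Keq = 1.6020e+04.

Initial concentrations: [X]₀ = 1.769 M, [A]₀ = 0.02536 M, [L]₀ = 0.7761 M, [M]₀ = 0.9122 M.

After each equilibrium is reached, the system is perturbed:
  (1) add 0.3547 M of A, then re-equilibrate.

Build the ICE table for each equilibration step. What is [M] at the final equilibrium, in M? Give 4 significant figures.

Q₀ = 0.007877 vs Keq = 1.6020e+04 ⇒ Q<K, forward
Step 1:
                    X           A           L           M
  init          1.769     0.02536      0.7761      0.9122
  Δ            -1.763       1.763       3.527       1.763
  eq         0.005532       1.789       4.303       2.676
  solve Keq expr → x = 1.763; check Q = 1.6020e+04
Then add 0.3547 M of A.
Step 2:
                    X           A           L           M
  init       0.005532       2.144       4.303       2.676
  Δ          0.001084   -0.001084   -0.002168   -0.001084
  eq         0.006616       2.142       4.301       2.675
  solve Keq expr → x = -0.001084; check Q = 1.6020e+04

[M]_eq = 2.675 M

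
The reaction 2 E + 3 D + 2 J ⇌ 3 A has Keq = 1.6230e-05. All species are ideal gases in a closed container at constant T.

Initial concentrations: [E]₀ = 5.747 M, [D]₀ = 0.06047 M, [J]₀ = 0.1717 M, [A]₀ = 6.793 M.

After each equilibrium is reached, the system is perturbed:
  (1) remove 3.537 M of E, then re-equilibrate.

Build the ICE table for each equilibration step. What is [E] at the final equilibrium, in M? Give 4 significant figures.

Q₀ = 1.4559e+06 vs Keq = 1.6230e-05 ⇒ Q>K, reverse
Step 1:
                  E         D         J         A
  I           5.747   0.06047    0.1717     6.793
  C           3.559     5.338     3.559    -5.338
  E           9.306     5.399     3.731     1.455
  solve Keq expr → x = -1.779; check Q = 1.6230e-05
Then remove 3.537 M of E.
Step 2:
                  E         D         J         A
  I           5.769     5.399     3.731     1.455
  C           0.187    0.2805     0.187   -0.2805
  E           5.956     5.679     3.918     1.174
  solve Keq expr → x = -0.09351; check Q = 1.6230e-05

[E]_eq = 5.956 M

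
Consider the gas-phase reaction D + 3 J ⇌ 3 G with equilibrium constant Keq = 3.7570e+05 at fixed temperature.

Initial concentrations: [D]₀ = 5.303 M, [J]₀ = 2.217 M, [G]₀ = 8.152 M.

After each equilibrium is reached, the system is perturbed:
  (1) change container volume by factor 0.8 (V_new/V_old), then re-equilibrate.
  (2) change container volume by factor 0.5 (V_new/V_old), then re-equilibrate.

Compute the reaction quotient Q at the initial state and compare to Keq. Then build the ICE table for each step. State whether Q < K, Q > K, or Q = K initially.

Q₀ = 9.375; Q < K (proceeds forward)

Q₀ = 9.375 vs Keq = 3.7570e+05 ⇒ Q<K, forward
Step 1:
                   D          J          G
  init         5.303      2.217      8.152
  Δ          -0.7104     -2.131      2.131
  eq           4.593    0.08574      10.28
  solve Keq expr → x = 0.7104; check Q = 3.7570e+05
Then change container volume by factor 0.8 (V_new/V_old).
Step 2:
                   D          J          G
  init         5.741     0.1072      12.85
  Δ        -0.002536  -0.007609   0.007609
  eq           5.738    0.09956      12.86
  solve Keq expr → x = 0.002536; check Q = 3.7570e+05
Then change container volume by factor 0.5 (V_new/V_old).
Step 3:
                   D          J          G
  init         11.48     0.1991      25.72
  Δ         -0.01359   -0.04077    0.04077
  eq           11.46     0.1584      25.76
  solve Keq expr → x = 0.01359; check Q = 3.7570e+05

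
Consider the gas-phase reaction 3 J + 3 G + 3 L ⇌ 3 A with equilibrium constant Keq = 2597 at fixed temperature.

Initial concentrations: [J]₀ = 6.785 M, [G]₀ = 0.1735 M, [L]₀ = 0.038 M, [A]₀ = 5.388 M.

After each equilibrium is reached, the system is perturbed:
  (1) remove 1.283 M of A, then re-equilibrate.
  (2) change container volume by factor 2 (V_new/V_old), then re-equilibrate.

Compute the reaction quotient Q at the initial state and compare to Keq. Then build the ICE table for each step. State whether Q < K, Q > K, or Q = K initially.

Q₀ = 1.7474e+06 vs Keq = 2597 ⇒ Q>K, reverse
Step 1:
                   J          G          L          A
  I            6.785     0.1735      0.038      5.388
  C           0.1387     0.1387     0.1387    -0.1387
  E            6.924     0.3122     0.1767      5.249
  solve Keq expr → x = -0.04623; check Q = 2597
Then remove 1.283 M of A.
Step 2:
                   J          G          L          A
  I            6.924     0.3122     0.1767      3.966
  C         -0.02825   -0.02825   -0.02825    0.02825
  E            6.895     0.2839     0.1484      3.995
  solve Keq expr → x = 0.009417; check Q = 2597
Then change container volume by factor 2 (V_new/V_old).
Step 3:
                   J          G          L          A
  I            3.448      0.142    0.07422      1.997
  C          0.09262    0.09262    0.09262   -0.09262
  E             3.54     0.2346     0.1668      1.905
  solve Keq expr → x = -0.03087; check Q = 2597

Q₀ = 1.7474e+06; Q > K (proceeds reverse)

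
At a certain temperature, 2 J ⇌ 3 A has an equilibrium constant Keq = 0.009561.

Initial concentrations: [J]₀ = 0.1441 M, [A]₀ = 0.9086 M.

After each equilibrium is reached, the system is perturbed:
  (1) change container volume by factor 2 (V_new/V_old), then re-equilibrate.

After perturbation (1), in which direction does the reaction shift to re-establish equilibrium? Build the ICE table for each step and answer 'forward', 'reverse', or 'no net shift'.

Q₀ = 36.12 vs Keq = 0.009561 ⇒ Q>K, reverse
Step 1:
                    J           A
  I            0.1441      0.9086
  C            0.5002     -0.7503
  E            0.6443      0.1583
  solve Keq expr → x = -0.2501; check Q = 0.009561
Then change container volume by factor 2 (V_new/V_old).
Step 2:
                    J           A
  I            0.3221     0.07916
  C          -0.01205     0.01807
  E            0.3101     0.09724
  solve Keq expr → x = 0.006024; check Q = 0.009561

Direction: forward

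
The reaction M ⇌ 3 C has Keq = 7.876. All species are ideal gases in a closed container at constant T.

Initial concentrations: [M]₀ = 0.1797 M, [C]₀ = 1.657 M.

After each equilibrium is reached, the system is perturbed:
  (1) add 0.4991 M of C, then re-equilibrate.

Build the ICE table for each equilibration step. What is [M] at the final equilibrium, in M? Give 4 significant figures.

[M]_eq = 0.4069 M

Q₀ = 25.32 vs Keq = 7.876 ⇒ Q>K, reverse
Step 1:
                  M         C
  init       0.1797     1.657
  Δ          0.1123    -0.337
  eq          0.292      1.32
  solve Keq expr → x = -0.1123; check Q = 7.876
Then add 0.4991 M of C.
Step 2:
                  M         C
  init        0.292     1.819
  Δ          0.1149   -0.3447
  eq         0.4069     1.474
  solve Keq expr → x = -0.1149; check Q = 7.876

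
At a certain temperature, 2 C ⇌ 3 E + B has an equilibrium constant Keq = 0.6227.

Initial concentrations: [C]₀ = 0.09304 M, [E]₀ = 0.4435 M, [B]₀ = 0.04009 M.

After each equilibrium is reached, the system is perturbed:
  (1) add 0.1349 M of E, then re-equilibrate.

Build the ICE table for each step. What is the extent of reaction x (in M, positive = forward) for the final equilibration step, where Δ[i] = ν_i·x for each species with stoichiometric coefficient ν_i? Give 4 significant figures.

x = -0.009239 M

Q₀ = 0.404 vs Keq = 0.6227 ⇒ Q<K, forward
Step 1:
                    C           E           B
  Initial     0.09304      0.4435     0.04009
  Change    -0.009731      0.0146    0.004866
  Equil       0.08331      0.4581     0.04496
  solve Keq expr → x = 0.004866; check Q = 0.6227
Then add 0.1349 M of E.
Step 2:
                    C           E           B
  Initial     0.08331       0.593     0.04496
  Change      0.01848    -0.02772   -0.009239
  Equil        0.1018      0.5653     0.03572
  solve Keq expr → x = -0.009239; check Q = 0.6227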